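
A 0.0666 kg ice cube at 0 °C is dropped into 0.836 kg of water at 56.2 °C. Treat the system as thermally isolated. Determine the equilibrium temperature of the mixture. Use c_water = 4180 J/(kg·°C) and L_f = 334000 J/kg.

T_f ≈ 46.2 °C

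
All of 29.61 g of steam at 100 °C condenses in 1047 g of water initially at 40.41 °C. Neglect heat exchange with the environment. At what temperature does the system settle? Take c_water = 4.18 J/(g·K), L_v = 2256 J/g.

T_f ≈ 56.9 °C

Taking heat into each body as positive, Σ m c ΔT = 0:
condense steam: −29.61×2256 = −66800
  condensed water 100 °C→T: 123.77(T − 100)
  water warms: 1047×4.18×(T − 40.41) = 4376.5(T − 40.41)
4500.2 T = 66800 + 12377 + 176853 = 256030
T ≈ 56.89 °C (< 100 °C, so full condensation is consistent).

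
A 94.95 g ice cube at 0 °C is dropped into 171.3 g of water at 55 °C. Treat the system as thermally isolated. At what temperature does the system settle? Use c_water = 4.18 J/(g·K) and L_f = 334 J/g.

T_f ≈ 6.9 °C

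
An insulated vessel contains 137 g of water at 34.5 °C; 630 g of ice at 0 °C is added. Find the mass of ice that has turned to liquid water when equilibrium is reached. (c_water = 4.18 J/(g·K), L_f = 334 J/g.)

m_melted ≈ 59.2 g

Heat available from the water dropping to 0 °C: 137×4.18×34.5 = 19757 J.
Fully melting the ice requires m_ice L_f = 630×334 = 210420 J.
That's not enough to melt it all — equilibrium is at 0 °C with ice remaining.
Mass melted = 19757/334 ≈ 59.15 g.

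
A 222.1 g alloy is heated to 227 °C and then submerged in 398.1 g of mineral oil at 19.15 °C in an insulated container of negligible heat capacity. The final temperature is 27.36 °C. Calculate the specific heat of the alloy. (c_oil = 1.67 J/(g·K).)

c ≈ 0.123 J/(g·K)

m_s c (T_s − T_f) = m_oil c_oil (T_f − T_0):
222.1×c×(227 − 27.36) = 398.1×1.67×(27.36 − 19.15)
44340 c = 5458.2  ⇒  c ≈ 0.1231 J/(g·K)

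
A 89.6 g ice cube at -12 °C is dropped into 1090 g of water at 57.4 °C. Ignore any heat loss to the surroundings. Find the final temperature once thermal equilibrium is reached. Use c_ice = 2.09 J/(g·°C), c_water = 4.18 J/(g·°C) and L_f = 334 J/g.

T_f ≈ 46.5 °C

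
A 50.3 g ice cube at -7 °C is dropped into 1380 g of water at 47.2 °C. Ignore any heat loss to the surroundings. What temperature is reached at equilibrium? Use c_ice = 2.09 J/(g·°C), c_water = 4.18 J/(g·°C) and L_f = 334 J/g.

T_f ≈ 42.6 °C

Conservation of energy gives ΣQ = 0:
warm ice to 0 °C: 50.3×2.09×(0 − (-7)) = 735.89; melt ice: 50.3×334 = 16800; meltwater 0→T: 50.3×4.18×T = 210.25 T; water cools: 1380×4.18×(T − 47.2) = 5768.4(T − 47.2)
5978.7 T = 272268 − 17536 = 254732
T ≈ 42.61 °C — above 0 °C, consistent with complete melting.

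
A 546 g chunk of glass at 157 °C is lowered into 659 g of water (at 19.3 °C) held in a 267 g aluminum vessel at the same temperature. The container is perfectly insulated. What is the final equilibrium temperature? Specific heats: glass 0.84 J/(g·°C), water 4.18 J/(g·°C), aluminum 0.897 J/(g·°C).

T_f ≈ 37.6 °C

Heat gained plus heat lost sum to zero:
546·0.84·(T − 157) + 659·4.18·(T − 19.3) + 267·0.897·(T − 19.3) = 0
3452.8 T = 129793
T ≈ 37.59 °C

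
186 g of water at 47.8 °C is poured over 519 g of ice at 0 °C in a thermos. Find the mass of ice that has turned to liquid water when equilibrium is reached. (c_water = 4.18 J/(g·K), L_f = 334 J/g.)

m_melted ≈ 111 g

Water can give up m c ΔT = 186×4.18×47.8 = 37164 J before reaching 0 °C.
Fully melting the ice requires m_ice L_f = 519×334 = 173346 J.
Since 37164 < 173346 J, not all the ice melts; equilibrium is at 0 °C.
m_melt = 37164 / L_f = 111.3 g.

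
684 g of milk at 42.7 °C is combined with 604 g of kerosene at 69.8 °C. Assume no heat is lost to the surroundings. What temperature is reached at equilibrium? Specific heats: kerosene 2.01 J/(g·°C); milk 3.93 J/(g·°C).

T_f ≈ 51.1 °C

With ΣQ=0 the equilibrium temperature is the m·c-weighted mean:
T_f = (1214×69.8 + 2688.1×42.7) / (1214 + 2688.1)
    = 199523 / 3902.2 ≈ 51.13 °C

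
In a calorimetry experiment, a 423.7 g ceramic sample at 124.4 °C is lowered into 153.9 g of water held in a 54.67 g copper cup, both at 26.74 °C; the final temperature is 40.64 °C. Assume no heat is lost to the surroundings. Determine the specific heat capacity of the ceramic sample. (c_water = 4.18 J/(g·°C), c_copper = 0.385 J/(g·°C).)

c ≈ 0.26 J/(g·°C)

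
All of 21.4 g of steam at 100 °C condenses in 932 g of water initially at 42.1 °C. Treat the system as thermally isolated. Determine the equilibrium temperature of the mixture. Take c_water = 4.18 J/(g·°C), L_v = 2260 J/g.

T_f ≈ 55.5 °C

Sum of m c ΔT and latent-heat terms is zero:
condense steam: −21.4×2260 = −48364; condensed water 100 °C→T: 89.45(T − 100); original water: 3895.8(T − 42.1)
3985.2 T = 48364 + 8945.2 + 164011 = 221321
T ≈ 55.54 °C — below 100 °C, confirming all the steam condensed.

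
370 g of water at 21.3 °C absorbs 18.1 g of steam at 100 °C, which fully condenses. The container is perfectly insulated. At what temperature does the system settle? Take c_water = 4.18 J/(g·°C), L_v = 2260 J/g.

T_f ≈ 50.2 °C

Setting the total heat transfer to zero:
condense steam: −18.1×2260 = −40906
  condensed water 100 °C→T: 75.66(T − 100)
  water warms: 370×4.18×(T − 21.3) = 1546.6(T − 21.3)
1622.3 T = 40906 + 7565.8 + 32943 = 81414
T ≈ 50.19 °C (< 100 °C, so full condensation is consistent).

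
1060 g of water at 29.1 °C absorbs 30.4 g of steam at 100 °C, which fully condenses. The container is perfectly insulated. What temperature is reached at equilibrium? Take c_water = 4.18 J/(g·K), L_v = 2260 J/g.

T_f ≈ 46.2 °C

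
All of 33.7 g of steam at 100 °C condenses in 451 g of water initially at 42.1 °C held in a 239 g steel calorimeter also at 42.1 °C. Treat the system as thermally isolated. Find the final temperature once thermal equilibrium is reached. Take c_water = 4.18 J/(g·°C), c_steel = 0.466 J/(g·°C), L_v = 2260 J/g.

Conservation of energy gives ΣQ = 0:
steam→water at 100 °C releases m L_v = 33.7×2260 = 76162; condensate cools 100→T: 33.7×4.18×(T − 100) = 140.87(T − 100); original water: 1885.2(T − 42.1); cup: 111.37(T − 42.1)
2137.4 T = 76162 + 14087 + 84055 = 174304
T ≈ 81.55 °C (< 100 °C, so full condensation is consistent).

T_f ≈ 81.5 °C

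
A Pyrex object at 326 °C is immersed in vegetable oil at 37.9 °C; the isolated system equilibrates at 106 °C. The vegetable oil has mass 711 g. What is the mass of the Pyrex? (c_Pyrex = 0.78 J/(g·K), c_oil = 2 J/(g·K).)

Conservation of energy gives ΣQ = 0:
m×0.78×(106 − 326) + 711×2×(106 − 37.9) = 0
-171.6 m = -96838
m = -96838/-171.6 ≈ 564.3 g

m ≈ 564 g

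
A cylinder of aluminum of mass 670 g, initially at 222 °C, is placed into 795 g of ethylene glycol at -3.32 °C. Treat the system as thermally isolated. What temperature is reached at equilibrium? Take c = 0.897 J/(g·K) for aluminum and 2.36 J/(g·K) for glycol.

T_f ≈ 51.3 °C

|Q_aluminum| = |Q_glycol|:
670·0.897·(222 − T) = 795·2.36·(T − (-3.32))
600.99(222 − T) = 1876.2(T − (-3.32))
2477.2 T = 127191  ⇒  T ≈ 51.34 °C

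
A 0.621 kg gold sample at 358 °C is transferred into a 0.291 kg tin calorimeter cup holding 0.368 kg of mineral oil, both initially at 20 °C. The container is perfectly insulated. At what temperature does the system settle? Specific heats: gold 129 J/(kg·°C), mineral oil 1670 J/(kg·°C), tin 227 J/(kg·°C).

T_f ≈ 55.6 °C

Taking heat into each body as positive, Σ m c ΔT = 0:
0.621*129*(T − 358) + 0.368*1670*(T − 20) + 0.291*227*(T − 20) = 0
80.11(T − 358) + 614.56(T − 20) + 66.06(T − 20) = 0
760.73 T = 42291
T = 42291/760.73 ≈ 55.59 °C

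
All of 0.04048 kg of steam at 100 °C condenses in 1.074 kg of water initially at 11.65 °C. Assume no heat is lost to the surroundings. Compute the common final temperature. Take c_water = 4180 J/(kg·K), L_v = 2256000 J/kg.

T_f ≈ 34.5 °C

Taking heat into each body as positive, Σ m c ΔT = 0:
steam→water at 100 °C releases m L_v = 0.04048·2256000 = 91323
  condensed water 100 °C→T: 169.21(T − 100)
  water warms: 1.074·4180·(T − 11.65) = 4489.3(T − 11.65)
4658.5 T = 91323 + 16921 + 52301 = 160544
T ≈ 34.46 °C (< 100 °C, so full condensation is consistent).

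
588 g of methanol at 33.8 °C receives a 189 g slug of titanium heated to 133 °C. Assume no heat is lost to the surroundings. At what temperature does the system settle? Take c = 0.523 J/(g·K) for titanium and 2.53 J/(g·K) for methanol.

|Q_titanium| = |Q_methanol|:
189·0.523·(133 − T) = 588·2.53·(T − 33.8)
98.85(133 − T) = 1487.6(T − 33.8)
1586.5 T = 63429  ⇒  T ≈ 39.98 °C

T_f ≈ 40.0 °C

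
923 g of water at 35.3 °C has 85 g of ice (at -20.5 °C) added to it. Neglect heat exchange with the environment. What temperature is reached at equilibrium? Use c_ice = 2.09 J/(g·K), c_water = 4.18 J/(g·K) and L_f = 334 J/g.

Sum of m c ΔT and latent-heat terms is zero:
ice -20.5→0 °C: 85×2.09×20.5 = 3641.8
  fusion: m_ice L_f = 85×334 = 28390
  warm the meltwater: 355.3 T
  water: 3858.1(T − 35.3)
4213.4 T = 136192 − 32032 = 104161
T ≈ 24.72 °C. Since T > 0 °C, the all-ice-melts assumption holds.

T_f ≈ 24.7 °C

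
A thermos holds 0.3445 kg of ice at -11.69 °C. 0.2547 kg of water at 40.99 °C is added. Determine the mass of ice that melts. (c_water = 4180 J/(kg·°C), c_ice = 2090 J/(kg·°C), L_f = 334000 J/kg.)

Water can give up m c ΔT = 0.2547·4180·40.99 = 43640 J before reaching 0 °C.
Warming the ice to 0 °C takes 0.3445·2090·11.69 = 8416.9 J, leaving 35223 J for melting.
To melt every bit of ice: 0.3445·334000 = 115063 J.
That's not enough to melt it all — equilibrium is at 0 °C with ice remaining.
Mass melted = 35223/334000 ≈ 0.1055 kg.

m_melted ≈ 0.105 kg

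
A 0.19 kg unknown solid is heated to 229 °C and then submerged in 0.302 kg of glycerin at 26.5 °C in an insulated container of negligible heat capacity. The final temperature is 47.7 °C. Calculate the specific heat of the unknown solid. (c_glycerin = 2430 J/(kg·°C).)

Net heat exchanged in the isolated system is zero:
0.19·c·(47.7 − 229) + 0.302·2430·(47.7 − 26.5) = 0
-34.45 c = -15558
c = -15558/-34.45 ≈ 451.6 J/(kg·°C)

c ≈ 452 J/(kg·°C)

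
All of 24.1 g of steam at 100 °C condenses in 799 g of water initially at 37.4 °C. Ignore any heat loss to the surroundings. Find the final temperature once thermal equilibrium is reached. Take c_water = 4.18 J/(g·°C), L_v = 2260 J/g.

T_f ≈ 55.1 °C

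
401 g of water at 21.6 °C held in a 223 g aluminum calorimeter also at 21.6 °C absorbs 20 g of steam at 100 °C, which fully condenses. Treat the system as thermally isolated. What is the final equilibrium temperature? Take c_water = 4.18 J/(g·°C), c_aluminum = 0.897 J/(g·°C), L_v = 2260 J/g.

Net heat exchanged in the isolated system is zero:
steam→water at 100 °C releases m L_v = 20×2260 = 45200; condensate cools 100→T: 20×4.18×(T − 100) = 83.6(T − 100); water warms: 401×4.18×(T − 21.6) = 1676.2(T − 21.6); cup: 200.03(T − 21.6)
1959.8 T = 45200 + 8360 + 40526 = 94086
T ≈ 48.01 °C, under the boiling point, so the assumption holds.

T_f ≈ 48.0 °C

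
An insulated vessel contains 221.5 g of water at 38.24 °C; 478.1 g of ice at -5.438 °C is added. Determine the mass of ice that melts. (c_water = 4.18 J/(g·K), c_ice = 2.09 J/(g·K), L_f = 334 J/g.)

m_melted ≈ 89.7 g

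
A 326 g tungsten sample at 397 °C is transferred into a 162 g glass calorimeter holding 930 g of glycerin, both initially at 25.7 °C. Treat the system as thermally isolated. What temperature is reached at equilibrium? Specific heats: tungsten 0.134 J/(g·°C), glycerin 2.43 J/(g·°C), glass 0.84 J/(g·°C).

Energy conservation, ΣQ = 0:
326*0.134*(T − 397) + 930*2.43*(T − 25.7) + 162*0.84*(T − 25.7) = 0
(43.68 + 2259.9 + 136.08) T = 43.68*397 + 2259.9*25.7 + 136.08*25.7
T ≈ 32.35 °C

T_f ≈ 32.3 °C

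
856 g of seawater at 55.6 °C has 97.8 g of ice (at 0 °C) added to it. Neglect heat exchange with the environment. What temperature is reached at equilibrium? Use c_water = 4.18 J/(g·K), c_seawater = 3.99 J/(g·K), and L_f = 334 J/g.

Energy conservation, ΣQ = 0:
melt ice: 97.8·334 = 32665
  meltwater 0→T: 97.8·4.18·T = 408.8 T
  seawater cools: 856·3.99·(T − 55.6) = 3415.4(T − 55.6)
3824.2 T = 189898 − 32665 = 157233
T ≈ 41.11 °C. Since T > 0 °C, the all-ice-melts assumption holds.

T_f ≈ 41.1 °C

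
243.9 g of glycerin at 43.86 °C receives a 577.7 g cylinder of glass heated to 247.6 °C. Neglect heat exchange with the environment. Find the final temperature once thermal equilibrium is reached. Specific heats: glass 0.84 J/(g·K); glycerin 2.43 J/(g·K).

With ΣQ=0 the equilibrium temperature is the m·c-weighted mean:
T_f = (485.27*247.6 + 592.68*43.86) / (485.27 + 592.68)
    = 146147 / 1077.9 ≈ 135.58 °C

T_f ≈ 135.6 °C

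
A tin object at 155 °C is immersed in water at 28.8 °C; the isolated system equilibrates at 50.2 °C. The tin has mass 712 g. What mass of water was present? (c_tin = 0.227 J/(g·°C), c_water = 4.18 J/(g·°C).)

m ≈ 189 g

Let T be the final temperature. ΣQ_i = 0:
712·0.227·(50.2 − 155) + m·4.18·(50.2 − 28.8) = 0
89.45 m = 16938
m = 16938/89.45 ≈ 189.4 g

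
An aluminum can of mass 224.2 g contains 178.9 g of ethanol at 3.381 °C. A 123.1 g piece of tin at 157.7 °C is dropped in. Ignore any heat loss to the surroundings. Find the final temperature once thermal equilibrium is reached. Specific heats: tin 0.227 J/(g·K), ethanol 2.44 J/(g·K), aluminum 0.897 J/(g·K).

T_f ≈ 9.9 °C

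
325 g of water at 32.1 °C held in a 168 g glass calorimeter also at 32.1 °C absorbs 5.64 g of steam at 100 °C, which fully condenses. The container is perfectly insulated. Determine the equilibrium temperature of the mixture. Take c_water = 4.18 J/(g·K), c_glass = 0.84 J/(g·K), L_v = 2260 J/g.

T_f ≈ 41.5 °C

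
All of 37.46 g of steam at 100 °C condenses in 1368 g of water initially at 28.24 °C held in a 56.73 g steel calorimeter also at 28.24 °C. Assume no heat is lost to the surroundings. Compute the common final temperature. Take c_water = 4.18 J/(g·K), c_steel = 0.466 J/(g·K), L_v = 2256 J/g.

Heat gained plus heat lost sum to zero:
latent heat released on condensation: 37.46×2256 = 84510; condensed water 100 °C→T: 156.58(T − 100); original water: 5718.2(T − 28.24); steel cup: 56.73×0.466×(T − 28.24) = 26.44(T − 28.24)
5901.3 T = 84510 + 15658 + 162230 = 262398
T ≈ 44.46 °C, under the boiling point, so the assumption holds.

T_f ≈ 44.5 °C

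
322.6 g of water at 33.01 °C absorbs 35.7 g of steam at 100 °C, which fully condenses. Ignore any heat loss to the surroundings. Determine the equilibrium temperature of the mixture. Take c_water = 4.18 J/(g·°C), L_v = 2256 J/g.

T_f ≈ 93.5 °C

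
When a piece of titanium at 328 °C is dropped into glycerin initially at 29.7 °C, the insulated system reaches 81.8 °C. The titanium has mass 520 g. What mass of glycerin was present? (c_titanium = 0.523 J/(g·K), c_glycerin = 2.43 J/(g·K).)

Energy conservation, ΣQ = 0:
520×0.523×(81.8 − 328) + m×2.43×(81.8 − 29.7) = 0
126.6 m = 66957
m = 66957/126.6 ≈ 528.9 g

m ≈ 529 g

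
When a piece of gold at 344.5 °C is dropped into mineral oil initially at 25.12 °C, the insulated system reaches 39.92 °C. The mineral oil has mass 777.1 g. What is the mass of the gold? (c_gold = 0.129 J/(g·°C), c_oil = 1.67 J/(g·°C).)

Heat lost by the gold = heat gained by the oil:
m·0.129·(344.5 − 39.92) = 777.1·1.67·(39.92 − 25.12)
39.29 m = 19207  ⇒  m ≈ 488.8 g

m ≈ 489 g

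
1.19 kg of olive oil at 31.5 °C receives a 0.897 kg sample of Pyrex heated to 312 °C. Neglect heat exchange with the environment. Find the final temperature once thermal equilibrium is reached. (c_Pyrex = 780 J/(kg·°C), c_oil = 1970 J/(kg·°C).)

T_f ≈ 96.0 °C

Net heat exchanged in the isolated system is zero:
0.897×780×(T − 312) + 1.19×1970×(T − 31.5) = 0
699.66(T − 312) + 2344.3(T − 31.5) = 0
(699.66 + 2344.3) T = 699.66×312 + 2344.3×31.5
T = 292139/3044 ≈ 95.97 °C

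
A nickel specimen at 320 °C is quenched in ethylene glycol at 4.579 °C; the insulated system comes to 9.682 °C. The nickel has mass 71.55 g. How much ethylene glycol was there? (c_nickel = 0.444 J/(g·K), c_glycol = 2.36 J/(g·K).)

Heat gained plus heat lost sum to zero:
71.55×0.444×(9.682 − 320) + m×2.36×(9.682 − 4.579) = 0
12.04 m = 9858.2
m = 9858.2/12.04 ≈ 818.6 g

m ≈ 819 g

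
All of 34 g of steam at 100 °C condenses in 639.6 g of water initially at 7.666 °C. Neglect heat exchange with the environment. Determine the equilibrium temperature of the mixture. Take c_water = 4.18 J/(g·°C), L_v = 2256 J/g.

T_f ≈ 39.6 °C

Heat gained plus heat lost sum to zero:
latent heat released on condensation: 34·2256 = 76704; condensed water 100 °C→T: 142.12(T − 100); original water: 2673.5(T − 7.666)
2815.6 T = 76704 + 14212 + 20495 = 111411
T ≈ 39.57 °C, under the boiling point, so the assumption holds.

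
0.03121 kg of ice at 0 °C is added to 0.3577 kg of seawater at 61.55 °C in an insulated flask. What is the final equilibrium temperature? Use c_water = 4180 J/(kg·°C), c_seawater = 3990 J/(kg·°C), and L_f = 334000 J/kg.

Heat gained plus heat lost sum to zero:
melt ice: 0.03121×334000 = 10424
  warm the meltwater: 130.46 T
  seawater: 1427.2(T − 61.55)
1557.7 T = 87846 − 10424 = 77421
T ≈ 49.70 °C. Since T > 0 °C, the all-ice-melts assumption holds.

T_f ≈ 49.7 °C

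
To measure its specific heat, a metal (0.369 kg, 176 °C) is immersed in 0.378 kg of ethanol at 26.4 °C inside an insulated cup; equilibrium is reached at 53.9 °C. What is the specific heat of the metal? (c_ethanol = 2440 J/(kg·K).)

c ≈ 563 J/(kg·K)

Setting the total heat transfer to zero:
0.369×c×(53.9 − 176) + 0.378×2440×(53.9 − 26.4) = 0
-45.05 c = -25364
c = -25364/-45.05 ≈ 563 J/(kg·K)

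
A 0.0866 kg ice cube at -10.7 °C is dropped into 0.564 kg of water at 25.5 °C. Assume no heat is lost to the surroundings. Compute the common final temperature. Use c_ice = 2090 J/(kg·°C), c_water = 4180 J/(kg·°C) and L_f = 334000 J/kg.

Heat gained plus heat lost sum to zero:
ice -10.7→0 °C: 0.0866·2090·10.7 = 1936.6; fusion: m_ice L_f = 0.0866·334000 = 28924; meltwater 0→T: 0.0866·4180·T = 361.99 T; water: 2357.5(T − 25.5)
2719.5 T = 60117 − 30861 = 29256
T ≈ 10.76 °C (positive, so assuming full melt was valid).

T_f ≈ 10.8 °C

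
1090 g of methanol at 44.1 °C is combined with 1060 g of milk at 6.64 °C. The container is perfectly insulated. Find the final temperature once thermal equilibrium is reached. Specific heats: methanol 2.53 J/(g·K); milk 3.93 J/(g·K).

T_f ≈ 21.6 °C

Net heat exchanged in the isolated system is zero:
1090*2.53*(T − 44.1) + 1060*3.93*(T − 6.64) = 0
6923.5 T = 149275
T = 149275 / 6923.5 = 21.6 °C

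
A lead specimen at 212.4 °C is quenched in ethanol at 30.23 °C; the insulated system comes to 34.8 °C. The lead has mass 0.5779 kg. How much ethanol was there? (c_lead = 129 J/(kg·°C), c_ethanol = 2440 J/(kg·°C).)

m ≈ 1.19 kg

Let T be the final temperature. ΣQ_i = 0:
0.5779·129·(34.8 − 212.4) + m·2440·(34.8 − 30.23) = 0
11151 m = 13240
m = 13240/11151 ≈ 1.187 kg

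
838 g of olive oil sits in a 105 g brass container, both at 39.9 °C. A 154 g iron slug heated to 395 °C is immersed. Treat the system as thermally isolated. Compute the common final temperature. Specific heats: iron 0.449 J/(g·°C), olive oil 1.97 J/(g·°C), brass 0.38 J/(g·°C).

Energy conservation, ΣQ = 0:
154*0.449*(T − 395) + 838*1.97*(T − 39.9) + 105*0.38*(T − 39.9) = 0
1759.9 T = 94774
T = 94774/1759.9 ≈ 53.85 °C

T_f ≈ 53.9 °C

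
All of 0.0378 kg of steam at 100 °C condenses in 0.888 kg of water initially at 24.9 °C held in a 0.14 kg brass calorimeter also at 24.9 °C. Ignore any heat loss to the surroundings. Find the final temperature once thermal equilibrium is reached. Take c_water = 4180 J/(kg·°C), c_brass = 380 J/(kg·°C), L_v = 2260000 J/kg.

T_f ≈ 49.7 °C

Energy balance with sensible and latent terms:
latent heat released on condensation: 0.0378·2260000 = 85428
  condensed water 100 °C→T: 158(T − 100)
  original water: 3711.8(T − 24.9)
  cup: 53.2(T − 24.9)
3923 T = 85428 + 15800 + 93749 = 194978
T ≈ 49.70 °C, under the boiling point, so the assumption holds.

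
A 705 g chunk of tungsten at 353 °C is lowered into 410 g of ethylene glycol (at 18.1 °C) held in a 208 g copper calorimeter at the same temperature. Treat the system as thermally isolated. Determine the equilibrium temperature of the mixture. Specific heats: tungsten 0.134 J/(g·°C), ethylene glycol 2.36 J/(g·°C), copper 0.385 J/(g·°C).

Conservation of energy gives ΣQ = 0:
705·0.134·(T − 353) + 410·2.36·(T − 18.1) + 208·0.385·(T − 18.1) = 0
94.47(T − 353) + 967.6(T − 18.1) + 80.08(T − 18.1) = 0
(94.47 + 967.6 + 80.08) T = 94.47·353 + 967.6·18.1 + 80.08·18.1
T = 52311 / 1142.1 = 45.8 °C

T_f ≈ 45.8 °C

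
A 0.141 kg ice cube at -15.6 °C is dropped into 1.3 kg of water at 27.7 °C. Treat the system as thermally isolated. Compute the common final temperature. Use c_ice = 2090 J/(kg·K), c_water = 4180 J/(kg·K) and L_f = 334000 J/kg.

Heat gained plus heat lost sum to zero:
warm ice to 0 °C: 0.141×2090×(0 − (-15.6)) = 4597.2
  fusion: m_ice L_f = 0.141×334000 = 47094
  warm the meltwater: 589.38 T
  water cools: 1.3×4180×(T − 27.7) = 5434(T − 27.7)
6023.4 T = 150522 − 51691 = 98831
T ≈ 16.41 °C. Since T > 0 °C, the all-ice-melts assumption holds.

T_f ≈ 16.4 °C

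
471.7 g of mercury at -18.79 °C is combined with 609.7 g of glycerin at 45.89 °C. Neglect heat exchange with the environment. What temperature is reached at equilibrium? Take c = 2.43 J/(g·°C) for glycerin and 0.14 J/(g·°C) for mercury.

Heat lost by the glycerin equals heat gained by the mercury:
609.7·2.43·(45.89 − T) = 471.7·0.14·(T − (-18.79))
1481.6(45.89 − T) = 66.04(T − (-18.79))
1547.6 T = 66748  ⇒  T ≈ 43.13 °C

T_f ≈ 43.1 °C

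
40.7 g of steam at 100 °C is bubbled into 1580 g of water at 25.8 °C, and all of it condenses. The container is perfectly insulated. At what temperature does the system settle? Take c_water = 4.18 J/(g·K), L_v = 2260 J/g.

T_f ≈ 41.2 °C

Setting the total heat transfer to zero:
latent heat released on condensation: 40.7×2260 = 91982; condensed water 100 °C→T: 170.13(T − 100); water warms: 1580×4.18×(T − 25.8) = 6604.4(T − 25.8)
6774.5 T = 91982 + 17013 + 170394 = 279388
T ≈ 41.24 °C, under the boiling point, so the assumption holds.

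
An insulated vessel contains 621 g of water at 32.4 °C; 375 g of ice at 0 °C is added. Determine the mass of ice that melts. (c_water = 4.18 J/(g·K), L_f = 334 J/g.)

Water can give up m c ΔT = 621×4.18×32.4 = 84103 J before reaching 0 °C.
Melting all 375 g of ice would need 375×334 = 125250 J.
Since 84103 < 125250 J, not all the ice melts; equilibrium is at 0 °C.
m_melt = 84103 / L_f = 251.8 g.

m_melted ≈ 252 g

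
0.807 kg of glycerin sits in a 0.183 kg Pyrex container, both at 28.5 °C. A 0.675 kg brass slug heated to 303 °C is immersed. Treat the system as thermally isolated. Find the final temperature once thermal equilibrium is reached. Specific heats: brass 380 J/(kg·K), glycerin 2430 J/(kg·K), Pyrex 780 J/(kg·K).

Let T be the final temperature. ΣQ_i = 0:
0.675·380·(T − 303) + 0.807·2430·(T − 28.5) + 0.183·780·(T − 28.5) = 0
256.5(T − 303) + 1961(T − 28.5) + 142.74(T − 28.5) = 0
(256.5 + 1961 + 142.74) T = 256.5·303 + 1961·28.5 + 142.74·28.5
T = 137676 / 2360.2 = 58.3 °C

T_f ≈ 58.3 °C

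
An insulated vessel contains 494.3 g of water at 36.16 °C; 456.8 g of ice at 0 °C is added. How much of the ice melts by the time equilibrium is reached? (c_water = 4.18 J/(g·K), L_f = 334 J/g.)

m_melted ≈ 224 g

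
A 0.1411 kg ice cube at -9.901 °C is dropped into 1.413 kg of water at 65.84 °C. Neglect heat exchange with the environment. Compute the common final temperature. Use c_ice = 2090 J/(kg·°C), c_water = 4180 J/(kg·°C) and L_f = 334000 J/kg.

Setting the total heat transfer to zero:
ice -9.901→0 °C: 0.1411·2090·9.901 = 2919.8
  latent heat to melt: 0.1411·334000 = 47127
  meltwater 0→T: 0.1411·4180·T = 589.8 T
  water: 5906.3(T − 65.84)
6496.1 T = 388873 − 50047 = 338826
T ≈ 52.16 °C (positive, so assuming full melt was valid).

T_f ≈ 52.2 °C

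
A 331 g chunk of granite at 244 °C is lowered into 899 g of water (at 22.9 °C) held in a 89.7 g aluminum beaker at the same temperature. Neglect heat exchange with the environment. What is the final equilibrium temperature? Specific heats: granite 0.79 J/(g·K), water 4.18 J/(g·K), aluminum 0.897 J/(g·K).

T_f ≈ 37.0 °C

Taking heat into each body as positive, Σ m c ΔT = 0:
331·0.79·(T − 244) + 899·4.18·(T − 22.9) + 89.7·0.897·(T − 22.9) = 0
(261.49 + 3757.8 + 80.46) T = 261.49·244 + 3757.8·22.9 + 80.46·22.9
T ≈ 37.00 °C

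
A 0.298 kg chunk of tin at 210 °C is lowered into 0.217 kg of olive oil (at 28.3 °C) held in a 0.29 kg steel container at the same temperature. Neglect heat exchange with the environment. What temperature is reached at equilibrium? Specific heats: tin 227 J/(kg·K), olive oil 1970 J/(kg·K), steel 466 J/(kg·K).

T_f ≈ 47.8 °C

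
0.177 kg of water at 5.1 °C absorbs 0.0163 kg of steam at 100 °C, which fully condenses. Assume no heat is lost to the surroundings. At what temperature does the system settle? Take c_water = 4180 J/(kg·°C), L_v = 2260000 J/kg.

Let T be the final temperature. ΣQ_i = 0:
steam→water at 100 °C releases m L_v = 0.0163×2260000 = 36838; condensate cools 100→T: 0.0163×4180×(T − 100) = 68.13(T − 100); original water: 739.86(T − 5.1)
807.99 T = 36838 + 6813.4 + 3773.3 = 47425
T ≈ 58.69 °C (< 100 °C, so full condensation is consistent).

T_f ≈ 58.7 °C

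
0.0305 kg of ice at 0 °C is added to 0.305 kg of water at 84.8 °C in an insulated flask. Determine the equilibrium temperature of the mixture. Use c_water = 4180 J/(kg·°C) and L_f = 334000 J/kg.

T_f ≈ 69.8 °C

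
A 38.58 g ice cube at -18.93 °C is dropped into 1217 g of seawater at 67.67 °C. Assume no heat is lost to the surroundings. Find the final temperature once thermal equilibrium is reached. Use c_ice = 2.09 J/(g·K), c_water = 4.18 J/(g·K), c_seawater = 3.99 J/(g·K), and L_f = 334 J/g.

T_f ≈ 62.6 °C

Energy balance with sensible and latent terms:
ice -18.93→0 °C: 38.58×2.09×18.93 = 1526.4; latent heat to melt: 38.58×334 = 12886; meltwater 0→T: 38.58×4.18×T = 161.26 T; seawater cools: 1217×3.99×(T − 67.67) = 4855.8(T − 67.67)
5017.1 T = 328594 − 14412 = 314182
T ≈ 62.62 °C — above 0 °C, consistent with complete melting.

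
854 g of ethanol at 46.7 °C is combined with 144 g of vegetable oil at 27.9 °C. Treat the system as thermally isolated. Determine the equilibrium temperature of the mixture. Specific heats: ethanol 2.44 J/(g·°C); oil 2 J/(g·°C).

T_f ≈ 44.4 °C

Heat lost by the ethanol equals heat gained by the oil:
854*2.44*(46.7 − T) = 144*2*(T − 27.9)
2083.8(46.7 − T) = 288(T − 27.9)
2371.8 T = 105347  ⇒  T ≈ 44.42 °C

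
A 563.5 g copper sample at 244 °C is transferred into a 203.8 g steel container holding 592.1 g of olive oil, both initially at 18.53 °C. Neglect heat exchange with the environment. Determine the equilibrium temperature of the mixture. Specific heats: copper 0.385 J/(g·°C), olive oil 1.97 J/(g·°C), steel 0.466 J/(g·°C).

T_f ≈ 51.6 °C

Net heat exchanged in the isolated system is zero:
563.5*0.385*(T − 244) + 592.1*1.97*(T − 18.53) + 203.8*0.466*(T − 18.53) = 0
(216.95 + 1166.4 + 94.97) T = 216.95*244 + 1166.4*18.53 + 94.97*18.53
T = 76309/1478.4 ≈ 51.62 °C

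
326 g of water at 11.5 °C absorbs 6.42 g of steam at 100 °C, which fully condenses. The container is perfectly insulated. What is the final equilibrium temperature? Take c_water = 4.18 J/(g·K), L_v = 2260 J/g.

T_f ≈ 23.7 °C

Let T be the final temperature. ΣQ_i = 0:
condense steam: −6.42×2260 = −14509; condensed water 100 °C→T: 26.84(T − 100); water warms: 326×4.18×(T − 11.5) = 1362.7(T − 11.5)
1389.5 T = 14509 + 2683.6 + 15671 = 32864
T ≈ 23.65 °C, under the boiling point, so the assumption holds.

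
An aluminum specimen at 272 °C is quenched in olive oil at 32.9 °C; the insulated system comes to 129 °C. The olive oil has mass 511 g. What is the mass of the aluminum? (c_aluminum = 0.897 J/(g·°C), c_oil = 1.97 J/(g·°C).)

Let T be the final temperature. ΣQ_i = 0:
m×0.897×(129 − 272) + 511×1.97×(129 − 32.9) = 0
-128.27 m = -96741
m = -96741/-128.27 ≈ 754.2 g

m ≈ 754 g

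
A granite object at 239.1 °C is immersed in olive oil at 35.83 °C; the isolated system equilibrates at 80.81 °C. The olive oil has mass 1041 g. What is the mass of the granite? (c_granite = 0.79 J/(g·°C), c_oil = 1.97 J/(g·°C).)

Let T be the final temperature. ΣQ_i = 0:
m×0.79×(80.81 − 239.1) + 1041×1.97×(80.81 − 35.83) = 0
-125.05 m = -92244
m = -92244/-125.05 ≈ 737.7 g

m ≈ 738 g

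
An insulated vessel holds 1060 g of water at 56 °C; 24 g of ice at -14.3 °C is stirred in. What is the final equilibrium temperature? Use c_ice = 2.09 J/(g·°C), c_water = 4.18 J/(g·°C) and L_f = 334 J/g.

T_f ≈ 52.8 °C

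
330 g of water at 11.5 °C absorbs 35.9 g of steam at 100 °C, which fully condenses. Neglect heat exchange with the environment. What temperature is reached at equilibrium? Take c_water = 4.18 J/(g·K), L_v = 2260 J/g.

T_f ≈ 73.2 °C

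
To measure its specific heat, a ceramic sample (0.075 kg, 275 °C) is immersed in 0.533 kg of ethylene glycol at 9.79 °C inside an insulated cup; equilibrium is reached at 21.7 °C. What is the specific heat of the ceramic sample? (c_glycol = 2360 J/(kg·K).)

Heat lost by the ceramic sample = heat gained by the glycol:
0.075×c×(275 − 21.7) = 0.533×2360×(21.7 − 9.79)
19 c = 14981  ⇒  c ≈ 788.6 J/(kg·K)

c ≈ 789 J/(kg·K)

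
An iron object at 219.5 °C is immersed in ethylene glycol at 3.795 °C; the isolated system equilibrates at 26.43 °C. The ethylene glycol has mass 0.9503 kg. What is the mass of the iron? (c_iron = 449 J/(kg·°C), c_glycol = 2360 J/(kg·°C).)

m ≈ 0.586 kg

|Q_iron| = |Q_glycol|:
m·449·(219.5 − 26.43) = 0.9503·2360·(26.43 − 3.795)
86688 m = 50764  ⇒  m ≈ 0.5856 kg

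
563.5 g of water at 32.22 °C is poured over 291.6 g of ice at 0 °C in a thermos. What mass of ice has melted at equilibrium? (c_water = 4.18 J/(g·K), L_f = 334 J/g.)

m_melted ≈ 227 g

Heat available from the water dropping to 0 °C: 563.5×4.18×32.22 = 75892 J.
Fully melting the ice requires m_ice L_f = 291.6×334 = 97394 J.
75892 J < 97394 J, so only part of the ice melts and the system sits at 0 °C.
m_melted×334 = 75892  ⇒  m_melted ≈ 227.2 g.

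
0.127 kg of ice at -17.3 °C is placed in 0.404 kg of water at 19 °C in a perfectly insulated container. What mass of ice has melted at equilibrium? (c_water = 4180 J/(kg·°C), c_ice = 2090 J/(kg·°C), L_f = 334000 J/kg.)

Water can give up m c ΔT = 0.404·4180·19 = 32086 J before reaching 0 °C.
Of that, 0.127·2090·17.3 = 4591.9 J goes to bring the ice to 0 °C, leaving 27494 J.
To melt every bit of ice: 0.127·334000 = 42418 J.
That's not enough to melt it all — equilibrium is at 0 °C with ice remaining.
m_melt = 27494 / L_f = 0.08232 kg.

m_melted ≈ 0.0823 kg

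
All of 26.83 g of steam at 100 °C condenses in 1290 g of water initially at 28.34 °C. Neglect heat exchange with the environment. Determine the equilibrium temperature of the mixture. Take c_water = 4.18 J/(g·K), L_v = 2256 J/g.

T_f ≈ 40.8 °C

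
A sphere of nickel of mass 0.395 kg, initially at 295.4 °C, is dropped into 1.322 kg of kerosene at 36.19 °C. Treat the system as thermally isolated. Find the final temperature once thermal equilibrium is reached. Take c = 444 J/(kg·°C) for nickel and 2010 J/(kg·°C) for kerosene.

With ΣQ=0 the equilibrium temperature is the m·c-weighted mean:
T_f = (175.38×295.4 + 2657.2×36.19) / (175.38 + 2657.2)
    = 147972 / 2832.6 ≈ 52.24 °C

T_f ≈ 52.2 °C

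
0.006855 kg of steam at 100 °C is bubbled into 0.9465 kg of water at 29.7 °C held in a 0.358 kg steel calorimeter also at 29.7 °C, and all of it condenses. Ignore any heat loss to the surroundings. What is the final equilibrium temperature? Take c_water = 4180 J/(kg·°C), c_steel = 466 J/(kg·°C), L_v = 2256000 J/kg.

Energy conservation, ΣQ = 0:
latent heat released on condensation: 0.006855×2256000 = 15465
  condensed water 100 °C→T: 28.65(T − 100)
  water warms: 0.9465×4180×(T − 29.7) = 3956.4(T − 29.7)
  steel cup: 0.358×466×(T − 29.7) = 166.83(T − 29.7)
4151.9 T = 15465 + 2865.4 + 122459 = 140789
T ≈ 33.91 °C (< 100 °C, so full condensation is consistent).

T_f ≈ 33.9 °C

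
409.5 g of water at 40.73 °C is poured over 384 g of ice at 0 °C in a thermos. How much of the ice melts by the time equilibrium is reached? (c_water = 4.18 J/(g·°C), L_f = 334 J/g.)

m_melted ≈ 209 g

Cooling the water to 0 °C releases 409.5·4.18·40.73 = 69718 J.
To melt every bit of ice: 384·334 = 128256 J.
That's not enough to melt it all — equilibrium is at 0 °C with ice remaining.
m_melt = 69718 / L_f = 208.7 g.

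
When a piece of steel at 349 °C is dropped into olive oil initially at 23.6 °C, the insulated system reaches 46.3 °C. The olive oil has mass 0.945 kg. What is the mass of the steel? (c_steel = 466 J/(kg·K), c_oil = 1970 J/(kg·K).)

m ≈ 0.3 kg

Heat lost by the steel = heat gained by the oil:
m×466×(349 − 46.3) = 0.945×1970×(46.3 − 23.6)
141058 m = 42259  ⇒  m ≈ 0.2996 kg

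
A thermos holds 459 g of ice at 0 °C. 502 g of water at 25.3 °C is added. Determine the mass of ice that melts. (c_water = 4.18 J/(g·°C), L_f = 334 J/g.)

Heat available from the water dropping to 0 °C: 502·4.18·25.3 = 53089 J.
Fully melting the ice requires m_ice L_f = 459·334 = 153306 J.
53089 J < 153306 J, so only part of the ice melts and the system sits at 0 °C.
m_melted·334 = 53089  ⇒  m_melted ≈ 158.9 g.

m_melted ≈ 159 g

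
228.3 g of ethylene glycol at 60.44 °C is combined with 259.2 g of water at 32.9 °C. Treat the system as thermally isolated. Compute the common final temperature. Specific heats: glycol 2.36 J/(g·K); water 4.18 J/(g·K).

Heat lost by the glycol equals heat gained by the water:
228.3×2.36×(60.44 − T) = 259.2×4.18×(T − 32.9)
538.79(60.44 − T) = 1083.5(T − 32.9)
1622.2 T = 68210  ⇒  T ≈ 42.05 °C

T_f ≈ 42.0 °C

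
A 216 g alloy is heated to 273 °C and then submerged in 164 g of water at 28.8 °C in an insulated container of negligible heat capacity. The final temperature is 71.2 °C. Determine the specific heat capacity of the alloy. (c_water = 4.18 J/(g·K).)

c ≈ 0.667 J/(g·K)

Net heat exchanged in the isolated system is zero:
216·c·(71.2 − 273) + 164·4.18·(71.2 − 28.8) = 0
-43589 c = -29066
c = -29066/-43589 ≈ 0.6668 J/(g·K)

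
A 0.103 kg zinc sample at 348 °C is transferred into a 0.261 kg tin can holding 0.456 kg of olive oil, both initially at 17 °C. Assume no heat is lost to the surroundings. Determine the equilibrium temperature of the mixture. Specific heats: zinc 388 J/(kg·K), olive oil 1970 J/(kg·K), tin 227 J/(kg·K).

Let T be the final temperature. ΣQ_i = 0:
0.103*388*(T − 348) + 0.456*1970*(T − 17) + 0.261*227*(T − 17) = 0
997.53 T = 30186
T ≈ 30.26 °C

T_f ≈ 30.3 °C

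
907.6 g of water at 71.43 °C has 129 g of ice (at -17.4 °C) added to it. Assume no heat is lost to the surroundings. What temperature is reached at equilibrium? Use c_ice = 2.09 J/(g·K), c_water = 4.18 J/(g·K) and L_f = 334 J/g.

Let T be the final temperature. ΣQ_i = 0:
ice -17.4→0 °C: 129×2.09×17.4 = 4691.2; latent heat to melt: 129×334 = 43086; meltwater 0→T: 129×4.18×T = 539.22 T; water: 3793.8(T − 71.43)
4333 T = 270989 − 47777 = 223212
T ≈ 51.51 °C (positive, so assuming full melt was valid).

T_f ≈ 51.5 °C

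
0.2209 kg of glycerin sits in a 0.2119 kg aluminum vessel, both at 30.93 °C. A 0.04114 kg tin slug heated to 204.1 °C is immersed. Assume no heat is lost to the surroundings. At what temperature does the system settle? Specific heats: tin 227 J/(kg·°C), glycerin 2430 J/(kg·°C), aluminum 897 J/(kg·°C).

T_f ≈ 33.1 °C

Taking heat into each body as positive, Σ m c ΔT = 0:
0.04114*227*(T − 204.1) + 0.2209*2430*(T − 30.93) + 0.2119*897*(T − 30.93) = 0
9.339(T − 204.1) + 536.79(T − 30.93) + 190.07(T − 30.93) = 0
(9.339 + 536.79 + 190.07) T = 9.339*204.1 + 536.79*30.93 + 190.07*30.93
T ≈ 33.13 °C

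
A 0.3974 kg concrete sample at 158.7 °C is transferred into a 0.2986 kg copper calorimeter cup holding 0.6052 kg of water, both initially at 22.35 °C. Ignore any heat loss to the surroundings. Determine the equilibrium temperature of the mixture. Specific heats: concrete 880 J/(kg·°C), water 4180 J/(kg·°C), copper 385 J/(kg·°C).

T_f ≈ 38.3 °C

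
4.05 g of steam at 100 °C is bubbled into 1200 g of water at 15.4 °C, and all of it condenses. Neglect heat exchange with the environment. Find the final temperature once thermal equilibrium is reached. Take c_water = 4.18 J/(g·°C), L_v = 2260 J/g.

T_f ≈ 17.5 °C

Net heat exchanged in the isolated system is zero:
condense steam: −4.05×2260 = −9153
  condensed water 100 °C→T: 16.93(T − 100)
  original water: 5016(T − 15.4)
5032.9 T = 9153 + 1692.9 + 77246 = 88092
T ≈ 17.50 °C, under the boiling point, so the assumption holds.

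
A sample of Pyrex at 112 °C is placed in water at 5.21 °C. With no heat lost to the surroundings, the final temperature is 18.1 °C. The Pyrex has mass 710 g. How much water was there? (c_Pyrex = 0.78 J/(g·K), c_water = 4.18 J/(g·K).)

Heat lost by the Pyrex = heat gained by the water:
710×0.78×(112 − 18.1) = m×4.18×(18.1 − 5.21)
53.88 m = 52002  ⇒  m ≈ 965.1 g

m ≈ 965 g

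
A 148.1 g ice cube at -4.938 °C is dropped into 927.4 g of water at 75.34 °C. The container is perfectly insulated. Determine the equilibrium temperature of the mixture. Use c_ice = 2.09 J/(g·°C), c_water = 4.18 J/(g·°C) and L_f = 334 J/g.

Heat gained plus heat lost sum to zero:
warm ice to 0 °C: 148.1×2.09×(0 − (-4.938)) = 1528.5
  latent heat to melt: 148.1×334 = 49465
  meltwater 0→T: 148.1×4.18×T = 619.06 T
  water cools: 927.4×4.18×(T − 75.34) = 3876.5(T − 75.34)
4495.6 T = 292058 − 50994 = 241064
T ≈ 53.62 °C — above 0 °C, consistent with complete melting.

T_f ≈ 53.6 °C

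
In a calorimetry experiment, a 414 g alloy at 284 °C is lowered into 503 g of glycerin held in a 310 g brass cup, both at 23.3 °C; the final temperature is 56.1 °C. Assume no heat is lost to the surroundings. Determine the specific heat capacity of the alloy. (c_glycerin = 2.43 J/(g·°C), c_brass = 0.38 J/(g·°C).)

Heat gained plus heat lost sum to zero:
414·c·(56.1 − 284) + 503·2.43·(56.1 − 23.3) + 310·0.38·(56.1 − 23.3) = 0
-94351 c = -43955
c = -43955/-94351 ≈ 0.4659 J/(g·°C)

c ≈ 0.466 J/(g·°C)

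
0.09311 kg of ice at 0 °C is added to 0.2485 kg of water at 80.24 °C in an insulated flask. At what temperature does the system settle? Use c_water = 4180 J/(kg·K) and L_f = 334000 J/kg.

T_f ≈ 36.6 °C

Energy conservation, ΣQ = 0:
fusion: m_ice L_f = 0.09311×334000 = 31099
  warm the meltwater: 389.2 T
  water: 1038.7(T − 80.24)
1427.9 T = 83348 − 31099 = 52249
T ≈ 36.59 °C — above 0 °C, consistent with complete melting.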